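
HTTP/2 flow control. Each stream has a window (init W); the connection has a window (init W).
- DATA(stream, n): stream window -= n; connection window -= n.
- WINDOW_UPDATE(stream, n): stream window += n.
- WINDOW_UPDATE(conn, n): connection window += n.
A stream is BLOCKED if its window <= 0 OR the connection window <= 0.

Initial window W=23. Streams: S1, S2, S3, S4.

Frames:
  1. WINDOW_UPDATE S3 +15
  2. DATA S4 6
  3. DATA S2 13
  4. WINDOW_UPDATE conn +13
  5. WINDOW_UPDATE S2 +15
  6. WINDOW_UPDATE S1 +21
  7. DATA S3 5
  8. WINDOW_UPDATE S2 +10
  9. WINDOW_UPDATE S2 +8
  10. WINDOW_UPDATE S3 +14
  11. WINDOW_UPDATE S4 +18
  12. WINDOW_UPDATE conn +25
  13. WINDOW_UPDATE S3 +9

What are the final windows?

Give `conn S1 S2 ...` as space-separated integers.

Op 1: conn=23 S1=23 S2=23 S3=38 S4=23 blocked=[]
Op 2: conn=17 S1=23 S2=23 S3=38 S4=17 blocked=[]
Op 3: conn=4 S1=23 S2=10 S3=38 S4=17 blocked=[]
Op 4: conn=17 S1=23 S2=10 S3=38 S4=17 blocked=[]
Op 5: conn=17 S1=23 S2=25 S3=38 S4=17 blocked=[]
Op 6: conn=17 S1=44 S2=25 S3=38 S4=17 blocked=[]
Op 7: conn=12 S1=44 S2=25 S3=33 S4=17 blocked=[]
Op 8: conn=12 S1=44 S2=35 S3=33 S4=17 blocked=[]
Op 9: conn=12 S1=44 S2=43 S3=33 S4=17 blocked=[]
Op 10: conn=12 S1=44 S2=43 S3=47 S4=17 blocked=[]
Op 11: conn=12 S1=44 S2=43 S3=47 S4=35 blocked=[]
Op 12: conn=37 S1=44 S2=43 S3=47 S4=35 blocked=[]
Op 13: conn=37 S1=44 S2=43 S3=56 S4=35 blocked=[]

Answer: 37 44 43 56 35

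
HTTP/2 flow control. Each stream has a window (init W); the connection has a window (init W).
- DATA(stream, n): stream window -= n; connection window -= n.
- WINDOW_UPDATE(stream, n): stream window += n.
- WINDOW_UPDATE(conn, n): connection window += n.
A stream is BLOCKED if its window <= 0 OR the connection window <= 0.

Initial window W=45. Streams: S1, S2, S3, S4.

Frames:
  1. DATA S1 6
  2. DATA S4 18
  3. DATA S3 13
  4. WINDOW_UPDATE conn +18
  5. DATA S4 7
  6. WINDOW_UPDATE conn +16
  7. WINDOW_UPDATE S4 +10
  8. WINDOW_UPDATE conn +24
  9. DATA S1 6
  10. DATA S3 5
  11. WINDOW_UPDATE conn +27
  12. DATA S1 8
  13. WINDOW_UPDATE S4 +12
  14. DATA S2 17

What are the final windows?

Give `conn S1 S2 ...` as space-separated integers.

Answer: 50 25 28 27 42

Derivation:
Op 1: conn=39 S1=39 S2=45 S3=45 S4=45 blocked=[]
Op 2: conn=21 S1=39 S2=45 S3=45 S4=27 blocked=[]
Op 3: conn=8 S1=39 S2=45 S3=32 S4=27 blocked=[]
Op 4: conn=26 S1=39 S2=45 S3=32 S4=27 blocked=[]
Op 5: conn=19 S1=39 S2=45 S3=32 S4=20 blocked=[]
Op 6: conn=35 S1=39 S2=45 S3=32 S4=20 blocked=[]
Op 7: conn=35 S1=39 S2=45 S3=32 S4=30 blocked=[]
Op 8: conn=59 S1=39 S2=45 S3=32 S4=30 blocked=[]
Op 9: conn=53 S1=33 S2=45 S3=32 S4=30 blocked=[]
Op 10: conn=48 S1=33 S2=45 S3=27 S4=30 blocked=[]
Op 11: conn=75 S1=33 S2=45 S3=27 S4=30 blocked=[]
Op 12: conn=67 S1=25 S2=45 S3=27 S4=30 blocked=[]
Op 13: conn=67 S1=25 S2=45 S3=27 S4=42 blocked=[]
Op 14: conn=50 S1=25 S2=28 S3=27 S4=42 blocked=[]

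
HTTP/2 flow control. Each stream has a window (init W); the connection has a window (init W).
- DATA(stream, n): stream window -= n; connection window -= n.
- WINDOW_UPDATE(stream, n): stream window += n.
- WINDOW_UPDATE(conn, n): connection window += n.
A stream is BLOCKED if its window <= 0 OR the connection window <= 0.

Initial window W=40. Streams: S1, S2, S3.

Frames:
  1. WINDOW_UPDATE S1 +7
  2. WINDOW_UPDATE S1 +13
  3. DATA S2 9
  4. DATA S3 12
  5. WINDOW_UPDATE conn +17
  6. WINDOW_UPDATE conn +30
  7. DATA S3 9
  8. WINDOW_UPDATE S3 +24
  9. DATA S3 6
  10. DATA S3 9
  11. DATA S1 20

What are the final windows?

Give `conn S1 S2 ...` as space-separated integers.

Answer: 22 40 31 28

Derivation:
Op 1: conn=40 S1=47 S2=40 S3=40 blocked=[]
Op 2: conn=40 S1=60 S2=40 S3=40 blocked=[]
Op 3: conn=31 S1=60 S2=31 S3=40 blocked=[]
Op 4: conn=19 S1=60 S2=31 S3=28 blocked=[]
Op 5: conn=36 S1=60 S2=31 S3=28 blocked=[]
Op 6: conn=66 S1=60 S2=31 S3=28 blocked=[]
Op 7: conn=57 S1=60 S2=31 S3=19 blocked=[]
Op 8: conn=57 S1=60 S2=31 S3=43 blocked=[]
Op 9: conn=51 S1=60 S2=31 S3=37 blocked=[]
Op 10: conn=42 S1=60 S2=31 S3=28 blocked=[]
Op 11: conn=22 S1=40 S2=31 S3=28 blocked=[]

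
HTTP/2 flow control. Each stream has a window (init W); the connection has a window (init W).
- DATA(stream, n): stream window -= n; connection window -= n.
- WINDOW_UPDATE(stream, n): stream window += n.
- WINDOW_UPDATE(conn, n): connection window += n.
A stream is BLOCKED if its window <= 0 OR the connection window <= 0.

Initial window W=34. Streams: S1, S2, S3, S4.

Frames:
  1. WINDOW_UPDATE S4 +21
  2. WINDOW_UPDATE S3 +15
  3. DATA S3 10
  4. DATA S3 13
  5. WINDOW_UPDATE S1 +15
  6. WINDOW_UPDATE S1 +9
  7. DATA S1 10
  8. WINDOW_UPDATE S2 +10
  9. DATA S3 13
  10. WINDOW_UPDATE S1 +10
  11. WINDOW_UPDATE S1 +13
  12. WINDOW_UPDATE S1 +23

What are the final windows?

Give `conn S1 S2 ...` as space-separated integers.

Op 1: conn=34 S1=34 S2=34 S3=34 S4=55 blocked=[]
Op 2: conn=34 S1=34 S2=34 S3=49 S4=55 blocked=[]
Op 3: conn=24 S1=34 S2=34 S3=39 S4=55 blocked=[]
Op 4: conn=11 S1=34 S2=34 S3=26 S4=55 blocked=[]
Op 5: conn=11 S1=49 S2=34 S3=26 S4=55 blocked=[]
Op 6: conn=11 S1=58 S2=34 S3=26 S4=55 blocked=[]
Op 7: conn=1 S1=48 S2=34 S3=26 S4=55 blocked=[]
Op 8: conn=1 S1=48 S2=44 S3=26 S4=55 blocked=[]
Op 9: conn=-12 S1=48 S2=44 S3=13 S4=55 blocked=[1, 2, 3, 4]
Op 10: conn=-12 S1=58 S2=44 S3=13 S4=55 blocked=[1, 2, 3, 4]
Op 11: conn=-12 S1=71 S2=44 S3=13 S4=55 blocked=[1, 2, 3, 4]
Op 12: conn=-12 S1=94 S2=44 S3=13 S4=55 blocked=[1, 2, 3, 4]

Answer: -12 94 44 13 55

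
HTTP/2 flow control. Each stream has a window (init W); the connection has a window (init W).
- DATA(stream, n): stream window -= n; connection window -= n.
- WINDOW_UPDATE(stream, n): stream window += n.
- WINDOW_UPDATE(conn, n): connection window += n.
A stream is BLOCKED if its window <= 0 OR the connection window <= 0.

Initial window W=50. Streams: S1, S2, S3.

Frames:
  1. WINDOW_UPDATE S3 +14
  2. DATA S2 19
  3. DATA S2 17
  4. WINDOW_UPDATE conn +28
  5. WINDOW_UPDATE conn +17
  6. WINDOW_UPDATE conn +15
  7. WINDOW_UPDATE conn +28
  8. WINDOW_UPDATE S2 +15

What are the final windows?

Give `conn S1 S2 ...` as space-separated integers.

Op 1: conn=50 S1=50 S2=50 S3=64 blocked=[]
Op 2: conn=31 S1=50 S2=31 S3=64 blocked=[]
Op 3: conn=14 S1=50 S2=14 S3=64 blocked=[]
Op 4: conn=42 S1=50 S2=14 S3=64 blocked=[]
Op 5: conn=59 S1=50 S2=14 S3=64 blocked=[]
Op 6: conn=74 S1=50 S2=14 S3=64 blocked=[]
Op 7: conn=102 S1=50 S2=14 S3=64 blocked=[]
Op 8: conn=102 S1=50 S2=29 S3=64 blocked=[]

Answer: 102 50 29 64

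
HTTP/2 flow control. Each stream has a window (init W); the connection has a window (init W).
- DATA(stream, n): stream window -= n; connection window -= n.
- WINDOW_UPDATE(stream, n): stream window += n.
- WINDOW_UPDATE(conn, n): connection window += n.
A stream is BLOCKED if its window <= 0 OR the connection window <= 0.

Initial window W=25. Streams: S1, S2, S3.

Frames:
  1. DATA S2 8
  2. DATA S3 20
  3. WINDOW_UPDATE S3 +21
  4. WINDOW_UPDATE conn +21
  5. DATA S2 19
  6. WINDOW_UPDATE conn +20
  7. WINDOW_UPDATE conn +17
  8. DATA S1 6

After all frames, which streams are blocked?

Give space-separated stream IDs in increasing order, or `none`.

Answer: S2

Derivation:
Op 1: conn=17 S1=25 S2=17 S3=25 blocked=[]
Op 2: conn=-3 S1=25 S2=17 S3=5 blocked=[1, 2, 3]
Op 3: conn=-3 S1=25 S2=17 S3=26 blocked=[1, 2, 3]
Op 4: conn=18 S1=25 S2=17 S3=26 blocked=[]
Op 5: conn=-1 S1=25 S2=-2 S3=26 blocked=[1, 2, 3]
Op 6: conn=19 S1=25 S2=-2 S3=26 blocked=[2]
Op 7: conn=36 S1=25 S2=-2 S3=26 blocked=[2]
Op 8: conn=30 S1=19 S2=-2 S3=26 blocked=[2]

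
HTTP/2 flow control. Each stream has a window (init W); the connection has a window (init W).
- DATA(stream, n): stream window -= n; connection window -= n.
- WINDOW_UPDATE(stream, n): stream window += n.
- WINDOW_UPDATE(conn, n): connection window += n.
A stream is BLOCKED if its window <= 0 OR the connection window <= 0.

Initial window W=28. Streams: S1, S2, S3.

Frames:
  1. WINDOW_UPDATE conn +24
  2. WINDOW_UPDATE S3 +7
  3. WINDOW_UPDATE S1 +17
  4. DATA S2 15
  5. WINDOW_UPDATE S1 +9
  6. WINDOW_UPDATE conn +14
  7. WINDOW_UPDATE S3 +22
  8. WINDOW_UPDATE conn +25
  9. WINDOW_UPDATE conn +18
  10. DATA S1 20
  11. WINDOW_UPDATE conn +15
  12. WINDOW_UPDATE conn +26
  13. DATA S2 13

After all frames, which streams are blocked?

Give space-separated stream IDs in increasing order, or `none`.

Op 1: conn=52 S1=28 S2=28 S3=28 blocked=[]
Op 2: conn=52 S1=28 S2=28 S3=35 blocked=[]
Op 3: conn=52 S1=45 S2=28 S3=35 blocked=[]
Op 4: conn=37 S1=45 S2=13 S3=35 blocked=[]
Op 5: conn=37 S1=54 S2=13 S3=35 blocked=[]
Op 6: conn=51 S1=54 S2=13 S3=35 blocked=[]
Op 7: conn=51 S1=54 S2=13 S3=57 blocked=[]
Op 8: conn=76 S1=54 S2=13 S3=57 blocked=[]
Op 9: conn=94 S1=54 S2=13 S3=57 blocked=[]
Op 10: conn=74 S1=34 S2=13 S3=57 blocked=[]
Op 11: conn=89 S1=34 S2=13 S3=57 blocked=[]
Op 12: conn=115 S1=34 S2=13 S3=57 blocked=[]
Op 13: conn=102 S1=34 S2=0 S3=57 blocked=[2]

Answer: S2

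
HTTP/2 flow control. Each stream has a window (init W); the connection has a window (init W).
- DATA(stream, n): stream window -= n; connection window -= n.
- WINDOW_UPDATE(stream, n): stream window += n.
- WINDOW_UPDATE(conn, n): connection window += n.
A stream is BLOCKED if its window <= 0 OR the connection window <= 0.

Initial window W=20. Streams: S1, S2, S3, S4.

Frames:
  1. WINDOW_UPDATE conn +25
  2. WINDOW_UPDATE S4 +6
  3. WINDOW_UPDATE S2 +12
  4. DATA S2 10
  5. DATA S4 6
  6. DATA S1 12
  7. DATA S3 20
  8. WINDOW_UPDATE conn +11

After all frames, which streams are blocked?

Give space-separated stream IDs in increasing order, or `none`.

Op 1: conn=45 S1=20 S2=20 S3=20 S4=20 blocked=[]
Op 2: conn=45 S1=20 S2=20 S3=20 S4=26 blocked=[]
Op 3: conn=45 S1=20 S2=32 S3=20 S4=26 blocked=[]
Op 4: conn=35 S1=20 S2=22 S3=20 S4=26 blocked=[]
Op 5: conn=29 S1=20 S2=22 S3=20 S4=20 blocked=[]
Op 6: conn=17 S1=8 S2=22 S3=20 S4=20 blocked=[]
Op 7: conn=-3 S1=8 S2=22 S3=0 S4=20 blocked=[1, 2, 3, 4]
Op 8: conn=8 S1=8 S2=22 S3=0 S4=20 blocked=[3]

Answer: S3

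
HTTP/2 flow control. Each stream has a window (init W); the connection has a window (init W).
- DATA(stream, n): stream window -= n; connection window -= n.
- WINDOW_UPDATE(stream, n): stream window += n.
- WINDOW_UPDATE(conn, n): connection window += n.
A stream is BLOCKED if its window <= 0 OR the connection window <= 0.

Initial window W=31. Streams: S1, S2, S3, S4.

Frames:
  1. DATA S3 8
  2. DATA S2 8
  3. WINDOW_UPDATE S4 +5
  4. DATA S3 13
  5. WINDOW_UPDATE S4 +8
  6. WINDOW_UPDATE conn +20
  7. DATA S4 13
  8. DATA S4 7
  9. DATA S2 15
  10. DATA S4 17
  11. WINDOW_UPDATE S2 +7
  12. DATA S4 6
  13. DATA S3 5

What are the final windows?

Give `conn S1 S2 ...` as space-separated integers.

Answer: -41 31 15 5 1

Derivation:
Op 1: conn=23 S1=31 S2=31 S3=23 S4=31 blocked=[]
Op 2: conn=15 S1=31 S2=23 S3=23 S4=31 blocked=[]
Op 3: conn=15 S1=31 S2=23 S3=23 S4=36 blocked=[]
Op 4: conn=2 S1=31 S2=23 S3=10 S4=36 blocked=[]
Op 5: conn=2 S1=31 S2=23 S3=10 S4=44 blocked=[]
Op 6: conn=22 S1=31 S2=23 S3=10 S4=44 blocked=[]
Op 7: conn=9 S1=31 S2=23 S3=10 S4=31 blocked=[]
Op 8: conn=2 S1=31 S2=23 S3=10 S4=24 blocked=[]
Op 9: conn=-13 S1=31 S2=8 S3=10 S4=24 blocked=[1, 2, 3, 4]
Op 10: conn=-30 S1=31 S2=8 S3=10 S4=7 blocked=[1, 2, 3, 4]
Op 11: conn=-30 S1=31 S2=15 S3=10 S4=7 blocked=[1, 2, 3, 4]
Op 12: conn=-36 S1=31 S2=15 S3=10 S4=1 blocked=[1, 2, 3, 4]
Op 13: conn=-41 S1=31 S2=15 S3=5 S4=1 blocked=[1, 2, 3, 4]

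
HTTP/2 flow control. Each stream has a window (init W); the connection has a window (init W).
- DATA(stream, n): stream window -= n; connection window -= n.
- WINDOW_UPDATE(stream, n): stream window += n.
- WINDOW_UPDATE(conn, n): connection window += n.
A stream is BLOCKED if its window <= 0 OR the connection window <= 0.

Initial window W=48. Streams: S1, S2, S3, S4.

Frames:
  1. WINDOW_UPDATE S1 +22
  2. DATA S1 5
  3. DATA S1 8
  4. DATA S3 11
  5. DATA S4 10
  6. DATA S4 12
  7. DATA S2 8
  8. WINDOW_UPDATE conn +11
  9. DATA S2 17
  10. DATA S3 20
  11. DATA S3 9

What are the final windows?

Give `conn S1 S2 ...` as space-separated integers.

Answer: -41 57 23 8 26

Derivation:
Op 1: conn=48 S1=70 S2=48 S3=48 S4=48 blocked=[]
Op 2: conn=43 S1=65 S2=48 S3=48 S4=48 blocked=[]
Op 3: conn=35 S1=57 S2=48 S3=48 S4=48 blocked=[]
Op 4: conn=24 S1=57 S2=48 S3=37 S4=48 blocked=[]
Op 5: conn=14 S1=57 S2=48 S3=37 S4=38 blocked=[]
Op 6: conn=2 S1=57 S2=48 S3=37 S4=26 blocked=[]
Op 7: conn=-6 S1=57 S2=40 S3=37 S4=26 blocked=[1, 2, 3, 4]
Op 8: conn=5 S1=57 S2=40 S3=37 S4=26 blocked=[]
Op 9: conn=-12 S1=57 S2=23 S3=37 S4=26 blocked=[1, 2, 3, 4]
Op 10: conn=-32 S1=57 S2=23 S3=17 S4=26 blocked=[1, 2, 3, 4]
Op 11: conn=-41 S1=57 S2=23 S3=8 S4=26 blocked=[1, 2, 3, 4]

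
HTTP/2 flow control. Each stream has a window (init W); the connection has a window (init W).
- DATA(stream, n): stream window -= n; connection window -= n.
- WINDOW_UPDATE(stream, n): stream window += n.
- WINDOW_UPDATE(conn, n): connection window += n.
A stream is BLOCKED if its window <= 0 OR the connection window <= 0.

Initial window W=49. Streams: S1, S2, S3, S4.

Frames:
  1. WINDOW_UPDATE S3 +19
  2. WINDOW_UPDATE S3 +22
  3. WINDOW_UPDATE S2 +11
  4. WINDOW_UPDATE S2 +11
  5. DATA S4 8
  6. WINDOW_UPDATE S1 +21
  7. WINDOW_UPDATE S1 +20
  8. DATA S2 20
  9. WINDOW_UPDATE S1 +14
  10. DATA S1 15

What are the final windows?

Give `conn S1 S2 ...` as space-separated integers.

Answer: 6 89 51 90 41

Derivation:
Op 1: conn=49 S1=49 S2=49 S3=68 S4=49 blocked=[]
Op 2: conn=49 S1=49 S2=49 S3=90 S4=49 blocked=[]
Op 3: conn=49 S1=49 S2=60 S3=90 S4=49 blocked=[]
Op 4: conn=49 S1=49 S2=71 S3=90 S4=49 blocked=[]
Op 5: conn=41 S1=49 S2=71 S3=90 S4=41 blocked=[]
Op 6: conn=41 S1=70 S2=71 S3=90 S4=41 blocked=[]
Op 7: conn=41 S1=90 S2=71 S3=90 S4=41 blocked=[]
Op 8: conn=21 S1=90 S2=51 S3=90 S4=41 blocked=[]
Op 9: conn=21 S1=104 S2=51 S3=90 S4=41 blocked=[]
Op 10: conn=6 S1=89 S2=51 S3=90 S4=41 blocked=[]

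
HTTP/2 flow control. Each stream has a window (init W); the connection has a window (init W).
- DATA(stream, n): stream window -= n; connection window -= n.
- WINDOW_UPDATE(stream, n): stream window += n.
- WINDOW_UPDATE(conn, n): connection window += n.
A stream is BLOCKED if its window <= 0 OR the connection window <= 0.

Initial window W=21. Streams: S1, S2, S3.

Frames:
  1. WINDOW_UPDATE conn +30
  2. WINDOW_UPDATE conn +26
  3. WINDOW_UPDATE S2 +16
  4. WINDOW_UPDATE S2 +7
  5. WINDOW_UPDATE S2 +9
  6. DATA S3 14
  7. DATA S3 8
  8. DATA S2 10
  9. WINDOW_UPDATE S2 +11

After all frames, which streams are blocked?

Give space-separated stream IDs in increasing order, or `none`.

Answer: S3

Derivation:
Op 1: conn=51 S1=21 S2=21 S3=21 blocked=[]
Op 2: conn=77 S1=21 S2=21 S3=21 blocked=[]
Op 3: conn=77 S1=21 S2=37 S3=21 blocked=[]
Op 4: conn=77 S1=21 S2=44 S3=21 blocked=[]
Op 5: conn=77 S1=21 S2=53 S3=21 blocked=[]
Op 6: conn=63 S1=21 S2=53 S3=7 blocked=[]
Op 7: conn=55 S1=21 S2=53 S3=-1 blocked=[3]
Op 8: conn=45 S1=21 S2=43 S3=-1 blocked=[3]
Op 9: conn=45 S1=21 S2=54 S3=-1 blocked=[3]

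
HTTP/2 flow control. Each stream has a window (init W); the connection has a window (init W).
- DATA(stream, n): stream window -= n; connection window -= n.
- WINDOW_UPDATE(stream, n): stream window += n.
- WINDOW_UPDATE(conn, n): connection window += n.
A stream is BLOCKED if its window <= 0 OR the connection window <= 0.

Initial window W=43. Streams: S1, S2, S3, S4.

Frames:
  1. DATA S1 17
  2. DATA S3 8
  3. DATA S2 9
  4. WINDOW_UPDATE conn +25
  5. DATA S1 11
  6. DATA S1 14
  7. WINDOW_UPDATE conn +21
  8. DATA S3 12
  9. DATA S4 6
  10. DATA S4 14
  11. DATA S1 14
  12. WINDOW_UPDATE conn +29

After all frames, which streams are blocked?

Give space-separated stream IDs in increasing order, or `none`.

Op 1: conn=26 S1=26 S2=43 S3=43 S4=43 blocked=[]
Op 2: conn=18 S1=26 S2=43 S3=35 S4=43 blocked=[]
Op 3: conn=9 S1=26 S2=34 S3=35 S4=43 blocked=[]
Op 4: conn=34 S1=26 S2=34 S3=35 S4=43 blocked=[]
Op 5: conn=23 S1=15 S2=34 S3=35 S4=43 blocked=[]
Op 6: conn=9 S1=1 S2=34 S3=35 S4=43 blocked=[]
Op 7: conn=30 S1=1 S2=34 S3=35 S4=43 blocked=[]
Op 8: conn=18 S1=1 S2=34 S3=23 S4=43 blocked=[]
Op 9: conn=12 S1=1 S2=34 S3=23 S4=37 blocked=[]
Op 10: conn=-2 S1=1 S2=34 S3=23 S4=23 blocked=[1, 2, 3, 4]
Op 11: conn=-16 S1=-13 S2=34 S3=23 S4=23 blocked=[1, 2, 3, 4]
Op 12: conn=13 S1=-13 S2=34 S3=23 S4=23 blocked=[1]

Answer: S1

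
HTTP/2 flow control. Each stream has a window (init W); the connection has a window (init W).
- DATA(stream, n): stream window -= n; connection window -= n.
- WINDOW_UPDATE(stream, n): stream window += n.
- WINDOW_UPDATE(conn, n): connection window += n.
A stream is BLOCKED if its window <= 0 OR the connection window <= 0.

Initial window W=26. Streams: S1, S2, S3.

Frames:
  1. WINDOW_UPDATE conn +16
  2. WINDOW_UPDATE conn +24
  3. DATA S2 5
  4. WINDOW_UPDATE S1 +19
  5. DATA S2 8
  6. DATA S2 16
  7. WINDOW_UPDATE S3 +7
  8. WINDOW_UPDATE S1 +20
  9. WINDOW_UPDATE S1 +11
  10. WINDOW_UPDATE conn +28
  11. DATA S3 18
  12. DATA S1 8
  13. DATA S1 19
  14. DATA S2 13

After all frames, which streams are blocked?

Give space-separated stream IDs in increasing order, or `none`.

Op 1: conn=42 S1=26 S2=26 S3=26 blocked=[]
Op 2: conn=66 S1=26 S2=26 S3=26 blocked=[]
Op 3: conn=61 S1=26 S2=21 S3=26 blocked=[]
Op 4: conn=61 S1=45 S2=21 S3=26 blocked=[]
Op 5: conn=53 S1=45 S2=13 S3=26 blocked=[]
Op 6: conn=37 S1=45 S2=-3 S3=26 blocked=[2]
Op 7: conn=37 S1=45 S2=-3 S3=33 blocked=[2]
Op 8: conn=37 S1=65 S2=-3 S3=33 blocked=[2]
Op 9: conn=37 S1=76 S2=-3 S3=33 blocked=[2]
Op 10: conn=65 S1=76 S2=-3 S3=33 blocked=[2]
Op 11: conn=47 S1=76 S2=-3 S3=15 blocked=[2]
Op 12: conn=39 S1=68 S2=-3 S3=15 blocked=[2]
Op 13: conn=20 S1=49 S2=-3 S3=15 blocked=[2]
Op 14: conn=7 S1=49 S2=-16 S3=15 blocked=[2]

Answer: S2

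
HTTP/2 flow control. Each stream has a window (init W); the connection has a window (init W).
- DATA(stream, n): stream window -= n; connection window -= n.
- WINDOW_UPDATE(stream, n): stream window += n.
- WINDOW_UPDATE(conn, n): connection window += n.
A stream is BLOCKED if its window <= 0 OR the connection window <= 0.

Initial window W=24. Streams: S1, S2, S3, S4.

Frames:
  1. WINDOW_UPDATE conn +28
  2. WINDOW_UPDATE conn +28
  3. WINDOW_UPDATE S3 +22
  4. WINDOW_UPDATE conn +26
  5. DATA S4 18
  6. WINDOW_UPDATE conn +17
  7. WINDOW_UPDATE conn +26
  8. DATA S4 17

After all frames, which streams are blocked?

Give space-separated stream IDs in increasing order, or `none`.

Answer: S4

Derivation:
Op 1: conn=52 S1=24 S2=24 S3=24 S4=24 blocked=[]
Op 2: conn=80 S1=24 S2=24 S3=24 S4=24 blocked=[]
Op 3: conn=80 S1=24 S2=24 S3=46 S4=24 blocked=[]
Op 4: conn=106 S1=24 S2=24 S3=46 S4=24 blocked=[]
Op 5: conn=88 S1=24 S2=24 S3=46 S4=6 blocked=[]
Op 6: conn=105 S1=24 S2=24 S3=46 S4=6 blocked=[]
Op 7: conn=131 S1=24 S2=24 S3=46 S4=6 blocked=[]
Op 8: conn=114 S1=24 S2=24 S3=46 S4=-11 blocked=[4]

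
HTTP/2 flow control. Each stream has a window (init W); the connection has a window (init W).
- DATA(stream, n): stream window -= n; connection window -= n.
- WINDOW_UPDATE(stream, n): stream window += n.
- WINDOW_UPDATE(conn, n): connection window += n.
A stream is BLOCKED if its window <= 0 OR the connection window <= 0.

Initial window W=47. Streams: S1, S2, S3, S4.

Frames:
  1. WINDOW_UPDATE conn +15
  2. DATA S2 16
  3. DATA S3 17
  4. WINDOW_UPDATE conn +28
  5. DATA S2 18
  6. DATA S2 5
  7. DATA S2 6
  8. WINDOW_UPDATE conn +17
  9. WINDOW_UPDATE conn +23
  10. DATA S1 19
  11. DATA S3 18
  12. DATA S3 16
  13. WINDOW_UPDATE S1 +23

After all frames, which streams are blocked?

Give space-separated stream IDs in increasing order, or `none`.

Op 1: conn=62 S1=47 S2=47 S3=47 S4=47 blocked=[]
Op 2: conn=46 S1=47 S2=31 S3=47 S4=47 blocked=[]
Op 3: conn=29 S1=47 S2=31 S3=30 S4=47 blocked=[]
Op 4: conn=57 S1=47 S2=31 S3=30 S4=47 blocked=[]
Op 5: conn=39 S1=47 S2=13 S3=30 S4=47 blocked=[]
Op 6: conn=34 S1=47 S2=8 S3=30 S4=47 blocked=[]
Op 7: conn=28 S1=47 S2=2 S3=30 S4=47 blocked=[]
Op 8: conn=45 S1=47 S2=2 S3=30 S4=47 blocked=[]
Op 9: conn=68 S1=47 S2=2 S3=30 S4=47 blocked=[]
Op 10: conn=49 S1=28 S2=2 S3=30 S4=47 blocked=[]
Op 11: conn=31 S1=28 S2=2 S3=12 S4=47 blocked=[]
Op 12: conn=15 S1=28 S2=2 S3=-4 S4=47 blocked=[3]
Op 13: conn=15 S1=51 S2=2 S3=-4 S4=47 blocked=[3]

Answer: S3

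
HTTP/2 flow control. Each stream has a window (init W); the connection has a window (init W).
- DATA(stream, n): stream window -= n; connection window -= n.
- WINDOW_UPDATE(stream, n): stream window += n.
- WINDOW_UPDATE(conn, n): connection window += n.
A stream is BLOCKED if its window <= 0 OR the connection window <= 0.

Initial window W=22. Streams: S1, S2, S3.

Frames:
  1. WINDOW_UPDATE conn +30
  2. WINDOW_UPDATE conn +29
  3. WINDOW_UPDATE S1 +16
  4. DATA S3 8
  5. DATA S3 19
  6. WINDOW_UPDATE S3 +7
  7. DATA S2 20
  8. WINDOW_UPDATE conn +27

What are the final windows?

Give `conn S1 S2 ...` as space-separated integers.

Answer: 61 38 2 2

Derivation:
Op 1: conn=52 S1=22 S2=22 S3=22 blocked=[]
Op 2: conn=81 S1=22 S2=22 S3=22 blocked=[]
Op 3: conn=81 S1=38 S2=22 S3=22 blocked=[]
Op 4: conn=73 S1=38 S2=22 S3=14 blocked=[]
Op 5: conn=54 S1=38 S2=22 S3=-5 blocked=[3]
Op 6: conn=54 S1=38 S2=22 S3=2 blocked=[]
Op 7: conn=34 S1=38 S2=2 S3=2 blocked=[]
Op 8: conn=61 S1=38 S2=2 S3=2 blocked=[]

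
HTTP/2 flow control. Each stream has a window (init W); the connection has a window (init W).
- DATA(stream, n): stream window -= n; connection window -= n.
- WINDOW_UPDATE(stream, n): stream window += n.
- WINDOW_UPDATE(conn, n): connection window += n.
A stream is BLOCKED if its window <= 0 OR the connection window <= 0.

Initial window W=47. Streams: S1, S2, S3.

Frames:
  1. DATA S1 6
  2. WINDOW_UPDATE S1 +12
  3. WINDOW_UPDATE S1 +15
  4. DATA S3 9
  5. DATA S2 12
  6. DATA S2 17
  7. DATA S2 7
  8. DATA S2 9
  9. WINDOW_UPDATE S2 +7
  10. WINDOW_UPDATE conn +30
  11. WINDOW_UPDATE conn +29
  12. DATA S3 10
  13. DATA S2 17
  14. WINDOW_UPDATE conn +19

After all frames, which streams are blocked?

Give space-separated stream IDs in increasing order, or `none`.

Answer: S2

Derivation:
Op 1: conn=41 S1=41 S2=47 S3=47 blocked=[]
Op 2: conn=41 S1=53 S2=47 S3=47 blocked=[]
Op 3: conn=41 S1=68 S2=47 S3=47 blocked=[]
Op 4: conn=32 S1=68 S2=47 S3=38 blocked=[]
Op 5: conn=20 S1=68 S2=35 S3=38 blocked=[]
Op 6: conn=3 S1=68 S2=18 S3=38 blocked=[]
Op 7: conn=-4 S1=68 S2=11 S3=38 blocked=[1, 2, 3]
Op 8: conn=-13 S1=68 S2=2 S3=38 blocked=[1, 2, 3]
Op 9: conn=-13 S1=68 S2=9 S3=38 blocked=[1, 2, 3]
Op 10: conn=17 S1=68 S2=9 S3=38 blocked=[]
Op 11: conn=46 S1=68 S2=9 S3=38 blocked=[]
Op 12: conn=36 S1=68 S2=9 S3=28 blocked=[]
Op 13: conn=19 S1=68 S2=-8 S3=28 blocked=[2]
Op 14: conn=38 S1=68 S2=-8 S3=28 blocked=[2]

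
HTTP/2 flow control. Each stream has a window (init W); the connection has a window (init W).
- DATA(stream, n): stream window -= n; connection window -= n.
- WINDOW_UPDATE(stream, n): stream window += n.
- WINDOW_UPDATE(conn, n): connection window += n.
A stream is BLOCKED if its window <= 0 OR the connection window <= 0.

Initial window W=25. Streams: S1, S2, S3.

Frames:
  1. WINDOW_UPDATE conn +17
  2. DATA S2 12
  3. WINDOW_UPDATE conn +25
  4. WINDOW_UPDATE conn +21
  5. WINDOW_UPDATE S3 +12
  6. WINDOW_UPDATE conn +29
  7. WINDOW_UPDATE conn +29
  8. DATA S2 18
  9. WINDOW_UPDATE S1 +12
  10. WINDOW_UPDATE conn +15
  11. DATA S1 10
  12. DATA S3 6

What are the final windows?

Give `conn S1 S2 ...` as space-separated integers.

Answer: 115 27 -5 31

Derivation:
Op 1: conn=42 S1=25 S2=25 S3=25 blocked=[]
Op 2: conn=30 S1=25 S2=13 S3=25 blocked=[]
Op 3: conn=55 S1=25 S2=13 S3=25 blocked=[]
Op 4: conn=76 S1=25 S2=13 S3=25 blocked=[]
Op 5: conn=76 S1=25 S2=13 S3=37 blocked=[]
Op 6: conn=105 S1=25 S2=13 S3=37 blocked=[]
Op 7: conn=134 S1=25 S2=13 S3=37 blocked=[]
Op 8: conn=116 S1=25 S2=-5 S3=37 blocked=[2]
Op 9: conn=116 S1=37 S2=-5 S3=37 blocked=[2]
Op 10: conn=131 S1=37 S2=-5 S3=37 blocked=[2]
Op 11: conn=121 S1=27 S2=-5 S3=37 blocked=[2]
Op 12: conn=115 S1=27 S2=-5 S3=31 blocked=[2]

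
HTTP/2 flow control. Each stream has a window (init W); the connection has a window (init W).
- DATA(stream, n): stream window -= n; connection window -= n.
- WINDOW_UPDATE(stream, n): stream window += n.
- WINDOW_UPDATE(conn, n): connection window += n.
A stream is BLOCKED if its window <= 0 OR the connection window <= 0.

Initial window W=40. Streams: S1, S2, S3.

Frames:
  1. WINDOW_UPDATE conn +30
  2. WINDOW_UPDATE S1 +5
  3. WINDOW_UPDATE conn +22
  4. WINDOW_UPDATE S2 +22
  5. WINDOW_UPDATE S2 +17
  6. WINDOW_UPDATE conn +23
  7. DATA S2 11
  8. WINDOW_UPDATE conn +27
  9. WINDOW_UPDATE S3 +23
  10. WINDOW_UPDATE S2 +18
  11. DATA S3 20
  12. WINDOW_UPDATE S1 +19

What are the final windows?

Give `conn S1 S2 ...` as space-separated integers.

Answer: 111 64 86 43

Derivation:
Op 1: conn=70 S1=40 S2=40 S3=40 blocked=[]
Op 2: conn=70 S1=45 S2=40 S3=40 blocked=[]
Op 3: conn=92 S1=45 S2=40 S3=40 blocked=[]
Op 4: conn=92 S1=45 S2=62 S3=40 blocked=[]
Op 5: conn=92 S1=45 S2=79 S3=40 blocked=[]
Op 6: conn=115 S1=45 S2=79 S3=40 blocked=[]
Op 7: conn=104 S1=45 S2=68 S3=40 blocked=[]
Op 8: conn=131 S1=45 S2=68 S3=40 blocked=[]
Op 9: conn=131 S1=45 S2=68 S3=63 blocked=[]
Op 10: conn=131 S1=45 S2=86 S3=63 blocked=[]
Op 11: conn=111 S1=45 S2=86 S3=43 blocked=[]
Op 12: conn=111 S1=64 S2=86 S3=43 blocked=[]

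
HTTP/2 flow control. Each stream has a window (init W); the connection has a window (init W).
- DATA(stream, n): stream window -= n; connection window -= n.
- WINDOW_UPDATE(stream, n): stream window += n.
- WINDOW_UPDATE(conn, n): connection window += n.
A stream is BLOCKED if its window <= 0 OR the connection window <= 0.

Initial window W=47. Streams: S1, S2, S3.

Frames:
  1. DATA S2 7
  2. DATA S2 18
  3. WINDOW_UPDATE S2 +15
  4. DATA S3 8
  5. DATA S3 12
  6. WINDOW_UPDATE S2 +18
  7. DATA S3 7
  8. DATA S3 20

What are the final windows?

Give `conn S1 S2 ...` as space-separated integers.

Op 1: conn=40 S1=47 S2=40 S3=47 blocked=[]
Op 2: conn=22 S1=47 S2=22 S3=47 blocked=[]
Op 3: conn=22 S1=47 S2=37 S3=47 blocked=[]
Op 4: conn=14 S1=47 S2=37 S3=39 blocked=[]
Op 5: conn=2 S1=47 S2=37 S3=27 blocked=[]
Op 6: conn=2 S1=47 S2=55 S3=27 blocked=[]
Op 7: conn=-5 S1=47 S2=55 S3=20 blocked=[1, 2, 3]
Op 8: conn=-25 S1=47 S2=55 S3=0 blocked=[1, 2, 3]

Answer: -25 47 55 0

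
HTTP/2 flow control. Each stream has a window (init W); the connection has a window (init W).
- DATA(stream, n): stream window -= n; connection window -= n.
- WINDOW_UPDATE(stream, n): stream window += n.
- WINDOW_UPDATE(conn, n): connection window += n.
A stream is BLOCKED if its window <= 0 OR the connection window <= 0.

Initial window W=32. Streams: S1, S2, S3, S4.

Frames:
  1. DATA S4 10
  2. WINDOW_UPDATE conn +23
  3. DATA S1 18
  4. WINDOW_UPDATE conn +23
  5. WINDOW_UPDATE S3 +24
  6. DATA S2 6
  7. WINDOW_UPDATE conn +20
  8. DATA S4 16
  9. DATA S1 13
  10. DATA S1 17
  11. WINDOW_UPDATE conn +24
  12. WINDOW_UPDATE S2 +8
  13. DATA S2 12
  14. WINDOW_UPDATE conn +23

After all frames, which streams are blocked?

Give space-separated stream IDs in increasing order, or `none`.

Answer: S1

Derivation:
Op 1: conn=22 S1=32 S2=32 S3=32 S4=22 blocked=[]
Op 2: conn=45 S1=32 S2=32 S3=32 S4=22 blocked=[]
Op 3: conn=27 S1=14 S2=32 S3=32 S4=22 blocked=[]
Op 4: conn=50 S1=14 S2=32 S3=32 S4=22 blocked=[]
Op 5: conn=50 S1=14 S2=32 S3=56 S4=22 blocked=[]
Op 6: conn=44 S1=14 S2=26 S3=56 S4=22 blocked=[]
Op 7: conn=64 S1=14 S2=26 S3=56 S4=22 blocked=[]
Op 8: conn=48 S1=14 S2=26 S3=56 S4=6 blocked=[]
Op 9: conn=35 S1=1 S2=26 S3=56 S4=6 blocked=[]
Op 10: conn=18 S1=-16 S2=26 S3=56 S4=6 blocked=[1]
Op 11: conn=42 S1=-16 S2=26 S3=56 S4=6 blocked=[1]
Op 12: conn=42 S1=-16 S2=34 S3=56 S4=6 blocked=[1]
Op 13: conn=30 S1=-16 S2=22 S3=56 S4=6 blocked=[1]
Op 14: conn=53 S1=-16 S2=22 S3=56 S4=6 blocked=[1]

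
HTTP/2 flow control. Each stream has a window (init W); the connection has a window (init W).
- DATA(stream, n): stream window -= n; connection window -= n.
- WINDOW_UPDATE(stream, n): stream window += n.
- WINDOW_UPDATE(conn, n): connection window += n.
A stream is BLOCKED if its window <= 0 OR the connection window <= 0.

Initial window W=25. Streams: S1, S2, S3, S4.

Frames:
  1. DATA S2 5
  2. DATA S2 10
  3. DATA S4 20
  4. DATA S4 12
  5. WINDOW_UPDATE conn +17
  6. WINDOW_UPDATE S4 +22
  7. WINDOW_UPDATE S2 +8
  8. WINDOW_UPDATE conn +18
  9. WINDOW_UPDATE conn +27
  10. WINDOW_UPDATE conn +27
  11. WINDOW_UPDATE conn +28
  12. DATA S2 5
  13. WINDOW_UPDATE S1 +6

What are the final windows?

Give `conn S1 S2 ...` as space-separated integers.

Answer: 90 31 13 25 15

Derivation:
Op 1: conn=20 S1=25 S2=20 S3=25 S4=25 blocked=[]
Op 2: conn=10 S1=25 S2=10 S3=25 S4=25 blocked=[]
Op 3: conn=-10 S1=25 S2=10 S3=25 S4=5 blocked=[1, 2, 3, 4]
Op 4: conn=-22 S1=25 S2=10 S3=25 S4=-7 blocked=[1, 2, 3, 4]
Op 5: conn=-5 S1=25 S2=10 S3=25 S4=-7 blocked=[1, 2, 3, 4]
Op 6: conn=-5 S1=25 S2=10 S3=25 S4=15 blocked=[1, 2, 3, 4]
Op 7: conn=-5 S1=25 S2=18 S3=25 S4=15 blocked=[1, 2, 3, 4]
Op 8: conn=13 S1=25 S2=18 S3=25 S4=15 blocked=[]
Op 9: conn=40 S1=25 S2=18 S3=25 S4=15 blocked=[]
Op 10: conn=67 S1=25 S2=18 S3=25 S4=15 blocked=[]
Op 11: conn=95 S1=25 S2=18 S3=25 S4=15 blocked=[]
Op 12: conn=90 S1=25 S2=13 S3=25 S4=15 blocked=[]
Op 13: conn=90 S1=31 S2=13 S3=25 S4=15 blocked=[]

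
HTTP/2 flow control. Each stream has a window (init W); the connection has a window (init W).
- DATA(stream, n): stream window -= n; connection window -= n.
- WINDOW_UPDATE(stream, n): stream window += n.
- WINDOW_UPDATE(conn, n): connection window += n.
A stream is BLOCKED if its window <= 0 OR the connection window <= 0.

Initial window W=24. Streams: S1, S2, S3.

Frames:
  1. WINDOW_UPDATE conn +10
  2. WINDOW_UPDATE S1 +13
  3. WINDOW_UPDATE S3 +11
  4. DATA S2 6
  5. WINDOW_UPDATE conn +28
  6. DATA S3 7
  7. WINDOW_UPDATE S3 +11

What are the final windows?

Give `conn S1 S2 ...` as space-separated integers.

Op 1: conn=34 S1=24 S2=24 S3=24 blocked=[]
Op 2: conn=34 S1=37 S2=24 S3=24 blocked=[]
Op 3: conn=34 S1=37 S2=24 S3=35 blocked=[]
Op 4: conn=28 S1=37 S2=18 S3=35 blocked=[]
Op 5: conn=56 S1=37 S2=18 S3=35 blocked=[]
Op 6: conn=49 S1=37 S2=18 S3=28 blocked=[]
Op 7: conn=49 S1=37 S2=18 S3=39 blocked=[]

Answer: 49 37 18 39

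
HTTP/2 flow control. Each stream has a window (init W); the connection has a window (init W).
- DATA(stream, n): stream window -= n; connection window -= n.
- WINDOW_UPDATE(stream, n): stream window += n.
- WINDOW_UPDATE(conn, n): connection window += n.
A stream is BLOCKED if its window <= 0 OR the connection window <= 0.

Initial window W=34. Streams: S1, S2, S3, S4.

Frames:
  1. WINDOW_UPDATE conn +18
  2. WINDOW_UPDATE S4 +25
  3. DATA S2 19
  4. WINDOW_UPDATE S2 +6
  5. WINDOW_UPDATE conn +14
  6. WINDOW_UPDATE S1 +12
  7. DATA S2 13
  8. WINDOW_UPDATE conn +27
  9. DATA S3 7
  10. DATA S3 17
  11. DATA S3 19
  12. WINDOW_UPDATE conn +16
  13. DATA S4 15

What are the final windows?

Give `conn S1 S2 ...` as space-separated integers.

Answer: 19 46 8 -9 44

Derivation:
Op 1: conn=52 S1=34 S2=34 S3=34 S4=34 blocked=[]
Op 2: conn=52 S1=34 S2=34 S3=34 S4=59 blocked=[]
Op 3: conn=33 S1=34 S2=15 S3=34 S4=59 blocked=[]
Op 4: conn=33 S1=34 S2=21 S3=34 S4=59 blocked=[]
Op 5: conn=47 S1=34 S2=21 S3=34 S4=59 blocked=[]
Op 6: conn=47 S1=46 S2=21 S3=34 S4=59 blocked=[]
Op 7: conn=34 S1=46 S2=8 S3=34 S4=59 blocked=[]
Op 8: conn=61 S1=46 S2=8 S3=34 S4=59 blocked=[]
Op 9: conn=54 S1=46 S2=8 S3=27 S4=59 blocked=[]
Op 10: conn=37 S1=46 S2=8 S3=10 S4=59 blocked=[]
Op 11: conn=18 S1=46 S2=8 S3=-9 S4=59 blocked=[3]
Op 12: conn=34 S1=46 S2=8 S3=-9 S4=59 blocked=[3]
Op 13: conn=19 S1=46 S2=8 S3=-9 S4=44 blocked=[3]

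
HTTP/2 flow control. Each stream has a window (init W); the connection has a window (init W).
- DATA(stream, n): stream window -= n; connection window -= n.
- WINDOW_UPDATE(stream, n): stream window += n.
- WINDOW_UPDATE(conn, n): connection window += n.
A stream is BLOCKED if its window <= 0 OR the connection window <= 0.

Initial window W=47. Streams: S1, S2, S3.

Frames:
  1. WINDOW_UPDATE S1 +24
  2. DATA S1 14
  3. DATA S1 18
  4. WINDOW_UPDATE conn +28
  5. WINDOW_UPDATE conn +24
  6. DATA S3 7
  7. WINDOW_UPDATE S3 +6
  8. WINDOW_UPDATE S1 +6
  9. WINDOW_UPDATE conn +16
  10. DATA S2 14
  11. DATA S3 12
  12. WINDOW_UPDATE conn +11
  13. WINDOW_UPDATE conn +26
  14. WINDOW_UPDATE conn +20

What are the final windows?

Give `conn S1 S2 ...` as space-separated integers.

Answer: 107 45 33 34

Derivation:
Op 1: conn=47 S1=71 S2=47 S3=47 blocked=[]
Op 2: conn=33 S1=57 S2=47 S3=47 blocked=[]
Op 3: conn=15 S1=39 S2=47 S3=47 blocked=[]
Op 4: conn=43 S1=39 S2=47 S3=47 blocked=[]
Op 5: conn=67 S1=39 S2=47 S3=47 blocked=[]
Op 6: conn=60 S1=39 S2=47 S3=40 blocked=[]
Op 7: conn=60 S1=39 S2=47 S3=46 blocked=[]
Op 8: conn=60 S1=45 S2=47 S3=46 blocked=[]
Op 9: conn=76 S1=45 S2=47 S3=46 blocked=[]
Op 10: conn=62 S1=45 S2=33 S3=46 blocked=[]
Op 11: conn=50 S1=45 S2=33 S3=34 blocked=[]
Op 12: conn=61 S1=45 S2=33 S3=34 blocked=[]
Op 13: conn=87 S1=45 S2=33 S3=34 blocked=[]
Op 14: conn=107 S1=45 S2=33 S3=34 blocked=[]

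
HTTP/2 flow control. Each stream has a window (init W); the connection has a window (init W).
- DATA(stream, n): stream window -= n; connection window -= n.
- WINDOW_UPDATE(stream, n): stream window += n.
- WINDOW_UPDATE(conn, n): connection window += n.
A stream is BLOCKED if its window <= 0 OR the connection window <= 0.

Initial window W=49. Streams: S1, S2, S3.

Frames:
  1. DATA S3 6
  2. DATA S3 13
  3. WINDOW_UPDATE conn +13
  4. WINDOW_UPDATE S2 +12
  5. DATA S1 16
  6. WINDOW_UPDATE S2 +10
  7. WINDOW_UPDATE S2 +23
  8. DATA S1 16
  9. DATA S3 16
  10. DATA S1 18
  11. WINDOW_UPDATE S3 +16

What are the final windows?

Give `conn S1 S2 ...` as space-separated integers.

Op 1: conn=43 S1=49 S2=49 S3=43 blocked=[]
Op 2: conn=30 S1=49 S2=49 S3=30 blocked=[]
Op 3: conn=43 S1=49 S2=49 S3=30 blocked=[]
Op 4: conn=43 S1=49 S2=61 S3=30 blocked=[]
Op 5: conn=27 S1=33 S2=61 S3=30 blocked=[]
Op 6: conn=27 S1=33 S2=71 S3=30 blocked=[]
Op 7: conn=27 S1=33 S2=94 S3=30 blocked=[]
Op 8: conn=11 S1=17 S2=94 S3=30 blocked=[]
Op 9: conn=-5 S1=17 S2=94 S3=14 blocked=[1, 2, 3]
Op 10: conn=-23 S1=-1 S2=94 S3=14 blocked=[1, 2, 3]
Op 11: conn=-23 S1=-1 S2=94 S3=30 blocked=[1, 2, 3]

Answer: -23 -1 94 30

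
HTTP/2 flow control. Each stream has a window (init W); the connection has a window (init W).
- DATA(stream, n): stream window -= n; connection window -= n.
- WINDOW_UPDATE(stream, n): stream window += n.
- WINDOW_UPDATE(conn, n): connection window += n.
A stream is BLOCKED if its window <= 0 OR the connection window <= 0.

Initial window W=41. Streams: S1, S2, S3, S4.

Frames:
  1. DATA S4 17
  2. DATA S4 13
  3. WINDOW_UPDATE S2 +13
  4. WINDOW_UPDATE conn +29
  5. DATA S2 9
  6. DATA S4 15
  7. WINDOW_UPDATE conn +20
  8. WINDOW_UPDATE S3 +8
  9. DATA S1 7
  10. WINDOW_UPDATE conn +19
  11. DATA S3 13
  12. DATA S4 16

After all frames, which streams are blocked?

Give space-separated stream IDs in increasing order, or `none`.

Answer: S4

Derivation:
Op 1: conn=24 S1=41 S2=41 S3=41 S4=24 blocked=[]
Op 2: conn=11 S1=41 S2=41 S3=41 S4=11 blocked=[]
Op 3: conn=11 S1=41 S2=54 S3=41 S4=11 blocked=[]
Op 4: conn=40 S1=41 S2=54 S3=41 S4=11 blocked=[]
Op 5: conn=31 S1=41 S2=45 S3=41 S4=11 blocked=[]
Op 6: conn=16 S1=41 S2=45 S3=41 S4=-4 blocked=[4]
Op 7: conn=36 S1=41 S2=45 S3=41 S4=-4 blocked=[4]
Op 8: conn=36 S1=41 S2=45 S3=49 S4=-4 blocked=[4]
Op 9: conn=29 S1=34 S2=45 S3=49 S4=-4 blocked=[4]
Op 10: conn=48 S1=34 S2=45 S3=49 S4=-4 blocked=[4]
Op 11: conn=35 S1=34 S2=45 S3=36 S4=-4 blocked=[4]
Op 12: conn=19 S1=34 S2=45 S3=36 S4=-20 blocked=[4]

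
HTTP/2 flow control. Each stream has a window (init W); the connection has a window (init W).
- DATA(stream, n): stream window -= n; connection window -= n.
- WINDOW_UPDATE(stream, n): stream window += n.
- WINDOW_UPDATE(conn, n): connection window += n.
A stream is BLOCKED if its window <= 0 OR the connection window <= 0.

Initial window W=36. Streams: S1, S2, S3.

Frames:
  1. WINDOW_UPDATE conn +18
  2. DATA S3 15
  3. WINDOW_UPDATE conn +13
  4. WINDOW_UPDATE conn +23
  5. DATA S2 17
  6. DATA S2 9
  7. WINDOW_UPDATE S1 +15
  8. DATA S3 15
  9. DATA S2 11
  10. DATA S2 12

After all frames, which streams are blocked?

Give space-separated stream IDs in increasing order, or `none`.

Answer: S2

Derivation:
Op 1: conn=54 S1=36 S2=36 S3=36 blocked=[]
Op 2: conn=39 S1=36 S2=36 S3=21 blocked=[]
Op 3: conn=52 S1=36 S2=36 S3=21 blocked=[]
Op 4: conn=75 S1=36 S2=36 S3=21 blocked=[]
Op 5: conn=58 S1=36 S2=19 S3=21 blocked=[]
Op 6: conn=49 S1=36 S2=10 S3=21 blocked=[]
Op 7: conn=49 S1=51 S2=10 S3=21 blocked=[]
Op 8: conn=34 S1=51 S2=10 S3=6 blocked=[]
Op 9: conn=23 S1=51 S2=-1 S3=6 blocked=[2]
Op 10: conn=11 S1=51 S2=-13 S3=6 blocked=[2]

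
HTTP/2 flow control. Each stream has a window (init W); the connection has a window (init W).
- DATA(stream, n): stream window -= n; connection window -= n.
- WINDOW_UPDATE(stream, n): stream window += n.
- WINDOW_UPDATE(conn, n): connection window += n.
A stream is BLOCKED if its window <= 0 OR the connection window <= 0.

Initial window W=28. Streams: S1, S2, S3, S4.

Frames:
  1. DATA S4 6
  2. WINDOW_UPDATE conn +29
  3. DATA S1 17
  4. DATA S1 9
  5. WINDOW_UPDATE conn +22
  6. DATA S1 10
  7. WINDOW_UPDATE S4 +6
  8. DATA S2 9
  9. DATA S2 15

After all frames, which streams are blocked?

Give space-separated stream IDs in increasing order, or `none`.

Answer: S1

Derivation:
Op 1: conn=22 S1=28 S2=28 S3=28 S4=22 blocked=[]
Op 2: conn=51 S1=28 S2=28 S3=28 S4=22 blocked=[]
Op 3: conn=34 S1=11 S2=28 S3=28 S4=22 blocked=[]
Op 4: conn=25 S1=2 S2=28 S3=28 S4=22 blocked=[]
Op 5: conn=47 S1=2 S2=28 S3=28 S4=22 blocked=[]
Op 6: conn=37 S1=-8 S2=28 S3=28 S4=22 blocked=[1]
Op 7: conn=37 S1=-8 S2=28 S3=28 S4=28 blocked=[1]
Op 8: conn=28 S1=-8 S2=19 S3=28 S4=28 blocked=[1]
Op 9: conn=13 S1=-8 S2=4 S3=28 S4=28 blocked=[1]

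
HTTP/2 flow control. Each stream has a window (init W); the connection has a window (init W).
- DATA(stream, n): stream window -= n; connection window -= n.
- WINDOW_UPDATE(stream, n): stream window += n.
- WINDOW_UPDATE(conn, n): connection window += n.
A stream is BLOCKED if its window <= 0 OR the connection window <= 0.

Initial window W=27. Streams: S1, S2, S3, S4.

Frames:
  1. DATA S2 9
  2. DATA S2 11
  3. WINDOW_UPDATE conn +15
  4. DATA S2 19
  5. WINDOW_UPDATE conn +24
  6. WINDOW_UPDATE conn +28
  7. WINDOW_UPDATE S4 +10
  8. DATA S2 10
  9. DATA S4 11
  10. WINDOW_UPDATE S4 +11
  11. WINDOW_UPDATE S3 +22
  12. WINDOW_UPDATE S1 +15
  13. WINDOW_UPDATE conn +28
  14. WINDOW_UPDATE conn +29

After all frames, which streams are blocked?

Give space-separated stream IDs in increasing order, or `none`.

Answer: S2

Derivation:
Op 1: conn=18 S1=27 S2=18 S3=27 S4=27 blocked=[]
Op 2: conn=7 S1=27 S2=7 S3=27 S4=27 blocked=[]
Op 3: conn=22 S1=27 S2=7 S3=27 S4=27 blocked=[]
Op 4: conn=3 S1=27 S2=-12 S3=27 S4=27 blocked=[2]
Op 5: conn=27 S1=27 S2=-12 S3=27 S4=27 blocked=[2]
Op 6: conn=55 S1=27 S2=-12 S3=27 S4=27 blocked=[2]
Op 7: conn=55 S1=27 S2=-12 S3=27 S4=37 blocked=[2]
Op 8: conn=45 S1=27 S2=-22 S3=27 S4=37 blocked=[2]
Op 9: conn=34 S1=27 S2=-22 S3=27 S4=26 blocked=[2]
Op 10: conn=34 S1=27 S2=-22 S3=27 S4=37 blocked=[2]
Op 11: conn=34 S1=27 S2=-22 S3=49 S4=37 blocked=[2]
Op 12: conn=34 S1=42 S2=-22 S3=49 S4=37 blocked=[2]
Op 13: conn=62 S1=42 S2=-22 S3=49 S4=37 blocked=[2]
Op 14: conn=91 S1=42 S2=-22 S3=49 S4=37 blocked=[2]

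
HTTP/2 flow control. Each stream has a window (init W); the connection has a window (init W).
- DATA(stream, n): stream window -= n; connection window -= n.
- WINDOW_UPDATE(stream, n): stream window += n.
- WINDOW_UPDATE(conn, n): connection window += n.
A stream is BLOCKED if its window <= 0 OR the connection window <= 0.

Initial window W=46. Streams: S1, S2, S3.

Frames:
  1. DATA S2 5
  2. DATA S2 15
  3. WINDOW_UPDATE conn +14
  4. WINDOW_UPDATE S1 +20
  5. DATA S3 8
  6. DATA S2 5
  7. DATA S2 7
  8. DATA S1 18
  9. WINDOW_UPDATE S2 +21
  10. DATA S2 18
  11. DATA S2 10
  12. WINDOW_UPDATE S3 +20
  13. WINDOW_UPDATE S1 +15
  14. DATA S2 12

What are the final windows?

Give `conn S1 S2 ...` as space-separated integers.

Op 1: conn=41 S1=46 S2=41 S3=46 blocked=[]
Op 2: conn=26 S1=46 S2=26 S3=46 blocked=[]
Op 3: conn=40 S1=46 S2=26 S3=46 blocked=[]
Op 4: conn=40 S1=66 S2=26 S3=46 blocked=[]
Op 5: conn=32 S1=66 S2=26 S3=38 blocked=[]
Op 6: conn=27 S1=66 S2=21 S3=38 blocked=[]
Op 7: conn=20 S1=66 S2=14 S3=38 blocked=[]
Op 8: conn=2 S1=48 S2=14 S3=38 blocked=[]
Op 9: conn=2 S1=48 S2=35 S3=38 blocked=[]
Op 10: conn=-16 S1=48 S2=17 S3=38 blocked=[1, 2, 3]
Op 11: conn=-26 S1=48 S2=7 S3=38 blocked=[1, 2, 3]
Op 12: conn=-26 S1=48 S2=7 S3=58 blocked=[1, 2, 3]
Op 13: conn=-26 S1=63 S2=7 S3=58 blocked=[1, 2, 3]
Op 14: conn=-38 S1=63 S2=-5 S3=58 blocked=[1, 2, 3]

Answer: -38 63 -5 58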